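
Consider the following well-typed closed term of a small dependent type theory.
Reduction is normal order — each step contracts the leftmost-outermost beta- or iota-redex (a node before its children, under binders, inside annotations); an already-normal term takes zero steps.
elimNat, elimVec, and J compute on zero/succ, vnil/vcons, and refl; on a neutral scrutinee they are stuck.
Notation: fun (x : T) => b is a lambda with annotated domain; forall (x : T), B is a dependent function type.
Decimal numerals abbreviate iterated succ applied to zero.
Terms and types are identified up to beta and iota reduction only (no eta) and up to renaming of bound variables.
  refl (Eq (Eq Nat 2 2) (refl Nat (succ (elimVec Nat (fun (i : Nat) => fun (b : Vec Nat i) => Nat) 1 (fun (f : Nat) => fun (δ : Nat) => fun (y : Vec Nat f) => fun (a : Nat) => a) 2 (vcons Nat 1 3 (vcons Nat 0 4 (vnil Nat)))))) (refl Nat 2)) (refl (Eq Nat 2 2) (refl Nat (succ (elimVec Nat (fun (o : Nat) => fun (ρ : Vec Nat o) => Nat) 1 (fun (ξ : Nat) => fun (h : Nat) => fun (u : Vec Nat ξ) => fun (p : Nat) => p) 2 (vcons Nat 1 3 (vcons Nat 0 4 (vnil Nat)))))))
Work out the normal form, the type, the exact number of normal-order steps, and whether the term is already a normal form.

normal form:
  refl (Eq (Eq Nat 2 2) (refl Nat 2) (refl Nat 2)) (refl (Eq Nat 2 2) (refl Nat 2))
type:
  Eq (Eq (Eq Nat 2 2) (refl Nat 2) (refl Nat 2)) (refl (Eq Nat 2 2) (refl Nat 2)) (refl (Eq Nat 2 2) (refl Nat 2))
steps to reach normal form (normal order): 22
started in normal form: no
first contracted redex: an elimVec iota-redex


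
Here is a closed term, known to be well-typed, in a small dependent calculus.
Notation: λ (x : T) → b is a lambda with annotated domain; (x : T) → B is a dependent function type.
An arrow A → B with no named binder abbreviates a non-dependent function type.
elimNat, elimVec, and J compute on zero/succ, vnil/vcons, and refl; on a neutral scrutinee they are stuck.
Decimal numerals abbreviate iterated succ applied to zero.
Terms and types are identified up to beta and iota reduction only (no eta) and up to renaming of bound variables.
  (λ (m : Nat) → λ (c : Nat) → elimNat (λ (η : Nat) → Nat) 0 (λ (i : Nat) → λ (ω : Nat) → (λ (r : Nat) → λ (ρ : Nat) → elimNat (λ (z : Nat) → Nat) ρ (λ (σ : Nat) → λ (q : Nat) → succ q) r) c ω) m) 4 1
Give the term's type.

type:
  Nat


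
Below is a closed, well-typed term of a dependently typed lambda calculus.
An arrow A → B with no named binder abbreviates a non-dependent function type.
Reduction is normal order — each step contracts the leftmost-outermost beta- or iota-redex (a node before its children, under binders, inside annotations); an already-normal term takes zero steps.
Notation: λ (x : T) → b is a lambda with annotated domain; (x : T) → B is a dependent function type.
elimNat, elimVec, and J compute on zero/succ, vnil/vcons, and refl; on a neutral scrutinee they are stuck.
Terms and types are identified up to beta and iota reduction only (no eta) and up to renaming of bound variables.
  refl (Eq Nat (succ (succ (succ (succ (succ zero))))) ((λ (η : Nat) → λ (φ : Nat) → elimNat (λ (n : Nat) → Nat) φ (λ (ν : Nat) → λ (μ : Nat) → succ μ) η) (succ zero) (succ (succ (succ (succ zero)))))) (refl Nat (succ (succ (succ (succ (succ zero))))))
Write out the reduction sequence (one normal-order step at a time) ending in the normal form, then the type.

reduction (normal order):
  refl (Eq Nat (succ (succ (succ (succ (succ zero))))) ((λ (η : Nat) → λ (φ : Nat) → elimNat (λ (n : Nat) → Nat) φ (λ (ν : Nat) → λ (μ : Nat) → succ μ) η) (succ zero) (succ (succ (succ (succ zero)))))) (refl Nat (succ (succ (succ (succ (succ zero))))))
  ~> refl (Eq Nat (succ (succ (succ (succ (succ zero))))) ((λ (η : Nat) → elimNat (λ (φ : Nat) → Nat) η (λ (n : Nat) → λ (ν : Nat) → succ ν) (succ zero)) (succ (succ (succ (succ zero)))))) (refl Nat (succ (succ (succ (succ (succ zero))))))
  ~> refl (Eq Nat (succ (succ (succ (succ (succ zero))))) (elimNat (λ (η : Nat) → Nat) (succ (succ (succ (succ zero)))) (λ (φ : Nat) → λ (n : Nat) → succ n) (succ zero))) (refl Nat (succ (succ (succ (succ (succ zero))))))
  ~> refl (Eq Nat (succ (succ (succ (succ (succ zero))))) ((λ (η : Nat) → λ (φ : Nat) → succ φ) zero (elimNat (λ (n : Nat) → Nat) (succ (succ (succ (succ zero)))) (λ (ν : Nat) → λ (μ : Nat) → succ μ) zero))) (refl Nat (succ (succ (succ (succ (succ zero))))))
  ~> refl (Eq Nat (succ (succ (succ (succ (succ zero))))) ((λ (η : Nat) → succ η) (elimNat (λ (φ : Nat) → Nat) (succ (succ (succ (succ zero)))) (λ (n : Nat) → λ (ν : Nat) → succ ν) zero))) (refl Nat (succ (succ (succ (succ (succ zero))))))
  ~> refl (Eq Nat (succ (succ (succ (succ (succ zero))))) (succ (elimNat (λ (η : Nat) → Nat) (succ (succ (succ (succ zero)))) (λ (φ : Nat) → λ (n : Nat) → succ n) zero))) (refl Nat (succ (succ (succ (succ (succ zero))))))
  ~> refl (Eq Nat (succ (succ (succ (succ (succ zero))))) (succ (succ (succ (succ (succ zero)))))) (refl Nat (succ (succ (succ (succ (succ zero))))))
the term's type:
  Eq (Eq Nat (succ (succ (succ (succ (succ zero))))) (succ (succ (succ (succ (succ zero)))))) (refl Nat (succ (succ (succ (succ (succ zero)))))) (refl Nat (succ (succ (succ (succ (succ zero))))))


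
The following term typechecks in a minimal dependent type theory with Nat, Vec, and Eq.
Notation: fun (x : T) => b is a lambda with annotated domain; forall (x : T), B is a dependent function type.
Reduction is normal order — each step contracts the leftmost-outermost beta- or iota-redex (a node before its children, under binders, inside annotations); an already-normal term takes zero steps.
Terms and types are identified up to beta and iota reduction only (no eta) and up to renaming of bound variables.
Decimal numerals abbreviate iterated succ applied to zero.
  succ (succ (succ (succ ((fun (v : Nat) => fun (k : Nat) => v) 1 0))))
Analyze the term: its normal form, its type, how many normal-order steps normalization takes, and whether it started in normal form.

resulting normal form:
  5
type:
  Nat
reduction steps (normal order): 2
term was already normal: no
first redex: a beta-redex


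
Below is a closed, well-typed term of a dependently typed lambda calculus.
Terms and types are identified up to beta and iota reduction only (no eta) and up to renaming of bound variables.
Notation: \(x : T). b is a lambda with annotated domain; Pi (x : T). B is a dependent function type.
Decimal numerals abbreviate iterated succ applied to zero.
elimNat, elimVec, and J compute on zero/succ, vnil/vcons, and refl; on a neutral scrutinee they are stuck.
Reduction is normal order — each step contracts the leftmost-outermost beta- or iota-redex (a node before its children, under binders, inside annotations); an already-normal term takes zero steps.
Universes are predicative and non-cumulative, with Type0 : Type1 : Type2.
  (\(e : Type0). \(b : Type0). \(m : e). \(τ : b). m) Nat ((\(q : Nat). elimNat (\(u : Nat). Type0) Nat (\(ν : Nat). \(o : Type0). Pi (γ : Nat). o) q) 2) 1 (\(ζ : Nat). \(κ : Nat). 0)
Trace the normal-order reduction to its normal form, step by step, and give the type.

reduction (normal order):
  (\(e : Type0). \(b : Type0). \(m : e). \(τ : b). m) Nat ((\(q : Nat). elimNat (\(u : Nat). Type0) Nat (\(ν : Nat). \(o : Type0). Pi (γ : Nat). o) q) 2) 1 (\(ζ : Nat). \(κ : Nat). 0)
  ~> (\(e : Type0). \(b : Nat). \(m : e). b) ((\(τ : Nat). elimNat (\(q : Nat). Type0) Nat (\(u : Nat). \(ν : Type0). Pi (o : Nat). ν) τ) 2) 1 (\(γ : Nat). \(ζ : Nat). 0)
  ~> (\(e : Nat). \(b : (\(m : Nat). elimNat (\(τ : Nat). Type0) Nat (\(q : Nat). \(u : Type0). Pi (ν : Nat). u) m) 2). e) 1 (\(o : Nat). \(γ : Nat). 0)
  ~> (\(e : (\(b : Nat). elimNat (\(m : Nat). Type0) Nat (\(τ : Nat). \(q : Type0). Pi (u : Nat). q) b) 2). 1) (\(ν : Nat). \(o : Nat). 0)
  ~> 1
the term's type:
  Nat


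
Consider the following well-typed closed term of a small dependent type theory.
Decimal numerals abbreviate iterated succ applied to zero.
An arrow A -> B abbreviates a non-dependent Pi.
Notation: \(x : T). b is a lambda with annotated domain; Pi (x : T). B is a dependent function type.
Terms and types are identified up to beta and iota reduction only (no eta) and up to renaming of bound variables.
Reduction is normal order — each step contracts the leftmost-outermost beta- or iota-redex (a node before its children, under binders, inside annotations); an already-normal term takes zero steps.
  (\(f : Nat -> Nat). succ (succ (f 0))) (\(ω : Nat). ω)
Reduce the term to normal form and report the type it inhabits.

reduced normal form:
  2
the term's type:
  Nat


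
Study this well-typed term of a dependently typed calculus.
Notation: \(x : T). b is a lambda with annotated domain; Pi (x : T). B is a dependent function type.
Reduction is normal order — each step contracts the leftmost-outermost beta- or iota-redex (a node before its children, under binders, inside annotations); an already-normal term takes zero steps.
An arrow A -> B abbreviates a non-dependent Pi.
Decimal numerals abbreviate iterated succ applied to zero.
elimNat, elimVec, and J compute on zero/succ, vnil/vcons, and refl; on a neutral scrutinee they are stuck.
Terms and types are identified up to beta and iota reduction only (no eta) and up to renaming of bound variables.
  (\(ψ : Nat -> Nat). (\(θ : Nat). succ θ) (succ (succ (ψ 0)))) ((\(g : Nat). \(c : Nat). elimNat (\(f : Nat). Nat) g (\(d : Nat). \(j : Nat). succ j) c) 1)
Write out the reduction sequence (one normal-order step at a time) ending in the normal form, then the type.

normal-order reduction sequence:
  (\(ψ : Nat -> Nat). (\(θ : Nat). succ θ) (succ (succ (ψ 0)))) ((\(g : Nat). \(c : Nat). elimNat (\(f : Nat). Nat) g (\(d : Nat). \(j : Nat). succ j) c) 1)
  ~> (\(ψ : Nat). succ ψ) (succ (succ ((\(θ : Nat). \(g : Nat). elimNat (\(c : Nat). Nat) θ (\(f : Nat). \(d : Nat). succ d) g) 1 0)))
  ~> succ (succ (succ ((\(ψ : Nat). \(θ : Nat). elimNat (\(g : Nat). Nat) ψ (\(c : Nat). \(f : Nat). succ f) θ) 1 0)))
  ~> succ (succ (succ ((\(ψ : Nat). elimNat (\(θ : Nat). Nat) 1 (\(g : Nat). \(c : Nat). succ c) ψ) 0)))
  ~> succ (succ (succ (elimNat (\(ψ : Nat). Nat) 1 (\(θ : Nat). \(g : Nat). succ g) 0)))
  ~> 4
the term's type:
  Nat


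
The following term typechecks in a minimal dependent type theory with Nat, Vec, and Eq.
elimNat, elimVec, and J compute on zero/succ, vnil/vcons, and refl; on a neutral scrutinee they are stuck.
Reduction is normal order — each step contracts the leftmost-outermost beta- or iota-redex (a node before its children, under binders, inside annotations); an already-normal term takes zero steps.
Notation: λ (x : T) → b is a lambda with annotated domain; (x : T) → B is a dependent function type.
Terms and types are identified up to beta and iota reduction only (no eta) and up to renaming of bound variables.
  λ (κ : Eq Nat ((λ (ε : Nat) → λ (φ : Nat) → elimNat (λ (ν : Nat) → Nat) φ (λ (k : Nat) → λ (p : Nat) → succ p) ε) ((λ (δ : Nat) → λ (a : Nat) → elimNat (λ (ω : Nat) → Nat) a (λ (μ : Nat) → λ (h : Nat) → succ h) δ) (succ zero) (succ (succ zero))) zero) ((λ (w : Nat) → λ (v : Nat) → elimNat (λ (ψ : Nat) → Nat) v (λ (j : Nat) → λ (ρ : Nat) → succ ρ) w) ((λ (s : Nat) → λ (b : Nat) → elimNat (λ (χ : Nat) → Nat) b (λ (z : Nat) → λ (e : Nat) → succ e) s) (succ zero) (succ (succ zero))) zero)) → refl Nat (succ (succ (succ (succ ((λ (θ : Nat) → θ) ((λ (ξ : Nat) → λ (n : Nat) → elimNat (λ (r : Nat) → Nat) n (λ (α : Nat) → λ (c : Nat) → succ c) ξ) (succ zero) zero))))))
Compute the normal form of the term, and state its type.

resulting normal form:
  λ (κ : Eq Nat (succ (succ (succ zero))) (succ (succ (succ zero)))) → refl Nat (succ (succ (succ (succ (succ zero)))))
the term's type:
  (κ : Eq Nat (succ (succ (succ zero))) (succ (succ (succ zero)))) → Eq Nat (succ (succ (succ (succ (succ zero))))) (succ (succ (succ (succ (succ zero)))))
observation: 43 normal-order steps separate the term from its normal form.


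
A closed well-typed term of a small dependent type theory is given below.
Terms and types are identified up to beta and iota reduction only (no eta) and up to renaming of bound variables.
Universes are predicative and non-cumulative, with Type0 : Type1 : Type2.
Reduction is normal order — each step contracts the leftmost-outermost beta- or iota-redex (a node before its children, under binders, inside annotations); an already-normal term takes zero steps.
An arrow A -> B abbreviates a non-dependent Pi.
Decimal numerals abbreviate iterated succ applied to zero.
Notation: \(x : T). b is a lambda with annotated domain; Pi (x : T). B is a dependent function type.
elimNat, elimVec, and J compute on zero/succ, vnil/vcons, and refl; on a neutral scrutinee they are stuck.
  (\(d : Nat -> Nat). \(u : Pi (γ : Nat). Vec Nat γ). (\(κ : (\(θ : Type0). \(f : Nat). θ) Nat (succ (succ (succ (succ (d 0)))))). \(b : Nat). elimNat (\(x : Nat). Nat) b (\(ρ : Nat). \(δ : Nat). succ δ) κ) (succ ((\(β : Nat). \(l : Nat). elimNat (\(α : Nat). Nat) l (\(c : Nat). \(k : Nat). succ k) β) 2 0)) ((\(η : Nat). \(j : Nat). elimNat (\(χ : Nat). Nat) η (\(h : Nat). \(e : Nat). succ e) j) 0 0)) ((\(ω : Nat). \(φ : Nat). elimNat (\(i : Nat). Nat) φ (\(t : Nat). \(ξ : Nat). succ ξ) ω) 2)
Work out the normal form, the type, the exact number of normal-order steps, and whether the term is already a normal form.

normal form:
  \(d : Pi (u : Nat). Vec Nat u). 3
inferred type:
  (Pi (d : Nat). Vec Nat d) -> Nat
steps to reach normal form (normal order): 25
started in normal form: no
first contracted redex: a beta-redex


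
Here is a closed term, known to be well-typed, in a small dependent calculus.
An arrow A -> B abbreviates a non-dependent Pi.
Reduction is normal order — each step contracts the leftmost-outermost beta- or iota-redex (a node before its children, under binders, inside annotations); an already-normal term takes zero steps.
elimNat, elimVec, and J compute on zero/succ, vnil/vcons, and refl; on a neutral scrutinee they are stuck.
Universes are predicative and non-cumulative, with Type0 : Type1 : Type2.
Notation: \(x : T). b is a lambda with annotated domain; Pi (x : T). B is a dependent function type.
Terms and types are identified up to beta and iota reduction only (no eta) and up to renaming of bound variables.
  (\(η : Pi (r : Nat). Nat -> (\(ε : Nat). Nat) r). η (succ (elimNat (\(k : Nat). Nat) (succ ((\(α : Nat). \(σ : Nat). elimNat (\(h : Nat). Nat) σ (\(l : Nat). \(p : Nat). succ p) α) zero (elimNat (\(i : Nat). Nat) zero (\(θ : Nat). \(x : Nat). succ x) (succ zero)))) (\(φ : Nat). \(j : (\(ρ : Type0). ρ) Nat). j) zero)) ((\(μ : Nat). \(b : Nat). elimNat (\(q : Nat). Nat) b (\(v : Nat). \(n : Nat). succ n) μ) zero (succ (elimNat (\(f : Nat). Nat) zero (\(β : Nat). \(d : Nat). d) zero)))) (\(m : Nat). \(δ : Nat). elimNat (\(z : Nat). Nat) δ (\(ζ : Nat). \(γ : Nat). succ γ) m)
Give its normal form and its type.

normal form:
  succ (succ (succ (succ zero)))
the term's type:
  Nat


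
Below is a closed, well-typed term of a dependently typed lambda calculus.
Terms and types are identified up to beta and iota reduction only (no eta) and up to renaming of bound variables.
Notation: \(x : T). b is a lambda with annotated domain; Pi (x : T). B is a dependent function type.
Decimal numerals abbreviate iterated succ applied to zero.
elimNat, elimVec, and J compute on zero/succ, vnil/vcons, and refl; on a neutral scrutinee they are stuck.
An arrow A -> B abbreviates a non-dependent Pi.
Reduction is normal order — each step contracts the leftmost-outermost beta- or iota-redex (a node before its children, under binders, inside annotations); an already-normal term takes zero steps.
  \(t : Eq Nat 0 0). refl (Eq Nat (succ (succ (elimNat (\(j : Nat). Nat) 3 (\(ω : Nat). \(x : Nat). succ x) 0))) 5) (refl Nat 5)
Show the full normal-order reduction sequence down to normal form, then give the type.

normal-order reduction sequence:
  \(t : Eq Nat 0 0). refl (Eq Nat (succ (succ (elimNat (\(j : Nat). Nat) 3 (\(ω : Nat). \(x : Nat). succ x) 0))) 5) (refl Nat 5)
  ~> \(t : Eq Nat 0 0). refl (Eq Nat 5 5) (refl Nat 5)
inferred type:
  Eq Nat 0 0 -> Eq (Eq Nat 5 5) (refl Nat 5) (refl Nat 5)


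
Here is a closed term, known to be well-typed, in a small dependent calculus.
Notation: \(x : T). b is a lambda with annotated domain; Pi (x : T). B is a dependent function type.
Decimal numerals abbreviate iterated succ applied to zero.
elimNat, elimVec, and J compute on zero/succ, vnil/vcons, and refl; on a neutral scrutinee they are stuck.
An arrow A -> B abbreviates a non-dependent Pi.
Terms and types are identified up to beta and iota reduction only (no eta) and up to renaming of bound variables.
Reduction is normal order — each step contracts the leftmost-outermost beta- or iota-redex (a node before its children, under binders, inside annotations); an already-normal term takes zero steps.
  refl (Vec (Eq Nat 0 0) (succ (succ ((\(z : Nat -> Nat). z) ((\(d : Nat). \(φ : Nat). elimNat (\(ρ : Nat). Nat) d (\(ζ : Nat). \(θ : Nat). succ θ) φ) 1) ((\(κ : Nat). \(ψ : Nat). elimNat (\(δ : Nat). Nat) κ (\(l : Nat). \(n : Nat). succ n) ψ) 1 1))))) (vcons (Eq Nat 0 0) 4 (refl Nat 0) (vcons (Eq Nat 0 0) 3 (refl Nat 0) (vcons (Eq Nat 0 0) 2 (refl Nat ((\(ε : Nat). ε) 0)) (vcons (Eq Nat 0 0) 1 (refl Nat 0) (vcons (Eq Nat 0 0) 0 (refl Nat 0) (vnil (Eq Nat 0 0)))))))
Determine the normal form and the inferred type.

reduced normal form:
  refl (Vec (Eq Nat 0 0) 5) (vcons (Eq Nat 0 0) 4 (refl Nat 0) (vcons (Eq Nat 0 0) 3 (refl Nat 0) (vcons (Eq Nat 0 0) 2 (refl Nat 0) (vcons (Eq Nat 0 0) 1 (refl Nat 0) (vcons (Eq Nat 0 0) 0 (refl Nat 0) (vnil (Eq Nat 0 0)))))))
the term's type:
  Eq (Vec (Eq Nat 0 0) 5) (vcons (Eq Nat 0 0) 4 (refl Nat 0) (vcons (Eq Nat 0 0) 3 (refl Nat 0) (vcons (Eq Nat 0 0) 2 (refl Nat 0) (vcons (Eq Nat 0 0) 1 (refl Nat 0) (vcons (Eq Nat 0 0) 0 (refl Nat 0) (vnil (Eq Nat 0 0))))))) (vcons (Eq Nat 0 0) 4 (refl Nat 0) (vcons (Eq Nat 0 0) 3 (refl Nat 0) (vcons (Eq Nat 0 0) 2 (refl Nat 0) (vcons (Eq Nat 0 0) 1 (refl Nat 0) (vcons (Eq Nat 0 0) 0 (refl Nat 0) (vnil (Eq Nat 0 0)))))))
observation: the term reaches its normal form after 17 normal-order steps.


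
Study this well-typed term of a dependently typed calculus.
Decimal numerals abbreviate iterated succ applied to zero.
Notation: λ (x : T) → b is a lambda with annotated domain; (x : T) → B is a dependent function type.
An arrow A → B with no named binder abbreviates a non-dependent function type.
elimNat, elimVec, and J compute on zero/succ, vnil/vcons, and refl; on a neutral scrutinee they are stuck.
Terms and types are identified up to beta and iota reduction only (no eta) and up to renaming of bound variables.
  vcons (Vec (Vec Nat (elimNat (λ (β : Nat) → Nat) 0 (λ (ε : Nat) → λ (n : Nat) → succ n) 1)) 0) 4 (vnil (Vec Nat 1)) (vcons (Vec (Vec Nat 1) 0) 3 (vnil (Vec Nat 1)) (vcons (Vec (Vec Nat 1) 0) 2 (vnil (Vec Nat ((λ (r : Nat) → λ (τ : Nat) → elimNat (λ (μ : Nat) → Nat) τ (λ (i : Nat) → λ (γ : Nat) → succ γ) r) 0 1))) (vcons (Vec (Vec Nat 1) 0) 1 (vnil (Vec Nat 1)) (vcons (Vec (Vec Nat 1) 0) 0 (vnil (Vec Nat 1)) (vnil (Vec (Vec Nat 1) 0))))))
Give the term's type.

the term's type:
  Vec (Vec (Vec Nat 1) 0) 5


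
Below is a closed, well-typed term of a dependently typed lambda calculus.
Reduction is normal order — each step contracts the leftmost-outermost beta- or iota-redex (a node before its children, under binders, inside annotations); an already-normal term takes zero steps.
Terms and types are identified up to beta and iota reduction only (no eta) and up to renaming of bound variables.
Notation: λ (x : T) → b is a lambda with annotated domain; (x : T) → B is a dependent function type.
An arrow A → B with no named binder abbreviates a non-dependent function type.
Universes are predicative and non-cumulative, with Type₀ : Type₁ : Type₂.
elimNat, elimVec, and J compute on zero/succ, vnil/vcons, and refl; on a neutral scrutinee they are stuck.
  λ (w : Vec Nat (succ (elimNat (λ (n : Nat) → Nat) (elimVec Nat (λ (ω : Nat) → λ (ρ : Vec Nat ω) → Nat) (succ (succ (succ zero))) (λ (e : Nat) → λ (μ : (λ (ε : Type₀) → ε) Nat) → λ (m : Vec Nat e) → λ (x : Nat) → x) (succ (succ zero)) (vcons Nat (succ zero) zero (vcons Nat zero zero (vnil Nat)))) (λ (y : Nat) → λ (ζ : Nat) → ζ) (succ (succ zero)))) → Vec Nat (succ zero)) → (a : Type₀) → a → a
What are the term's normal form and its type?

normal form:
  λ (w : Vec Nat (succ (succ (succ (succ zero)))) → Vec Nat (succ zero)) → (n : Type₀) → n → n
type:
  (Vec Nat (succ (succ (succ (succ zero)))) → Vec Nat (succ zero)) → Type₁


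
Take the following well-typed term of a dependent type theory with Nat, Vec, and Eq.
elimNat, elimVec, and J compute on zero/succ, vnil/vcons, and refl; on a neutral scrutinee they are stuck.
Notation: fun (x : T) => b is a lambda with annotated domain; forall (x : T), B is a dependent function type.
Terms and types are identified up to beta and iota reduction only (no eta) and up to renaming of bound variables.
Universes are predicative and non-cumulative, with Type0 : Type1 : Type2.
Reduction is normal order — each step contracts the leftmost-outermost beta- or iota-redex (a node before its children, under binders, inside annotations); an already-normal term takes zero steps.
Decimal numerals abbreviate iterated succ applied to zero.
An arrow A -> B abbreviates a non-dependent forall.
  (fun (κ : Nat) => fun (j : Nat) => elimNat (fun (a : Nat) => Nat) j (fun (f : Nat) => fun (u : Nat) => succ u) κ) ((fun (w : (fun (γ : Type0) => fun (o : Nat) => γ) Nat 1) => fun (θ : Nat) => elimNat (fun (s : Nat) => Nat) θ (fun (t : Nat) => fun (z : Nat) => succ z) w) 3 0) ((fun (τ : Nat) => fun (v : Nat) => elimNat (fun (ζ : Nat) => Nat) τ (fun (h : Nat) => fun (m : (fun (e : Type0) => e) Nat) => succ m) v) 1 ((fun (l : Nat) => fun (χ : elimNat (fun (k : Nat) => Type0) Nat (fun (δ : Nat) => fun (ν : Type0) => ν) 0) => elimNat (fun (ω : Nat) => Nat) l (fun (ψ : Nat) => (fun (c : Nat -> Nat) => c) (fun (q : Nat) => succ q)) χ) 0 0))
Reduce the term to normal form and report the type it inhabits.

reduced normal form:
  4
the term's type:
  Nat


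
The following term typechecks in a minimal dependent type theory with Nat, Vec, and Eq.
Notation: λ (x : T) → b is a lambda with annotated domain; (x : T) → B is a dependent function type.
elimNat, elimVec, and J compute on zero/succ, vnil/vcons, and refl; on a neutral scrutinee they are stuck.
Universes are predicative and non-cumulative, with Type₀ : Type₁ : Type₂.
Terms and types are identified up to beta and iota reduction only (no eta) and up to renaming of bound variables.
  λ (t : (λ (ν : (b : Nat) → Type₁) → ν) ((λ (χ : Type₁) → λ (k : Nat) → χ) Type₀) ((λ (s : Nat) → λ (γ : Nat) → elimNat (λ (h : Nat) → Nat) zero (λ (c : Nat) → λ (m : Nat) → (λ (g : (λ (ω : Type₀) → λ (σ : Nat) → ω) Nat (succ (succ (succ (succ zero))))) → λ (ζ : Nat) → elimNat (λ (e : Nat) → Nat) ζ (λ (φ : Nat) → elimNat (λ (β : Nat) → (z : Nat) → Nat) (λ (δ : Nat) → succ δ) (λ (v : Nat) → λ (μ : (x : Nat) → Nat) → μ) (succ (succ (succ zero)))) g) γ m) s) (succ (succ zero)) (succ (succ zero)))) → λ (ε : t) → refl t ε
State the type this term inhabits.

type:
  (t : Type₀) → (ν : t) → Eq t ν ν


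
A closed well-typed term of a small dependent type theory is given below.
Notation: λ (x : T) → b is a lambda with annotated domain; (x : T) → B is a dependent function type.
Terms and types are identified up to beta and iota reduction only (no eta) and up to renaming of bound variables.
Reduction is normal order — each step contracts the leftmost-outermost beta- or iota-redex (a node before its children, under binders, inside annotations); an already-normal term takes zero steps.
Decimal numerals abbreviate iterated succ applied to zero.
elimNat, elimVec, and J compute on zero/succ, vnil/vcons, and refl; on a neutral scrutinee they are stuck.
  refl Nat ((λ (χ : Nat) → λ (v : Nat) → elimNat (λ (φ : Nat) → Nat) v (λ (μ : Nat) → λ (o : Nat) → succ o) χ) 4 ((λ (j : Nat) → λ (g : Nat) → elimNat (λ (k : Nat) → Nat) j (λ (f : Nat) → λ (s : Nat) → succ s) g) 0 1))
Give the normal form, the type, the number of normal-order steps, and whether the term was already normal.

normal form:
  refl Nat 5
type:
  Eq Nat 5 5
steps to reach normal form (normal order): 21
already normal: no
first contracted redex: a beta-redex


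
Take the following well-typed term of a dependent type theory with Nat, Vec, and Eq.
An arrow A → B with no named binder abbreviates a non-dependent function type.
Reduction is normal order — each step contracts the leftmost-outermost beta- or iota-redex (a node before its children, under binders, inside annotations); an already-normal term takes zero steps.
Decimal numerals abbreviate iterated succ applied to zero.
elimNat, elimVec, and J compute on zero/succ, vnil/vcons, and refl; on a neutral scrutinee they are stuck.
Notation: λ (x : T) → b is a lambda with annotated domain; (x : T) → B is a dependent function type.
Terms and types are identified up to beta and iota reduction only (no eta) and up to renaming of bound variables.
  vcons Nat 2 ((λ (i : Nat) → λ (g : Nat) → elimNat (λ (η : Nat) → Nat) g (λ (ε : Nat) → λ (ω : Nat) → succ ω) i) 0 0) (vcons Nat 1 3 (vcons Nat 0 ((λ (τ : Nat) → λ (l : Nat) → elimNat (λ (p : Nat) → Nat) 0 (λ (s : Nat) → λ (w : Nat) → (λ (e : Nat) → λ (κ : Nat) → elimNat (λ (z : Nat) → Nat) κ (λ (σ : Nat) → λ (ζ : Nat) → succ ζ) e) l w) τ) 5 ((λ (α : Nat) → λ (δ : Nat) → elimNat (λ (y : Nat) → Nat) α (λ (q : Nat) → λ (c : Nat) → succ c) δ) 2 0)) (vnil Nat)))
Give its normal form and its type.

reduced normal form:
  vcons Nat 2 0 (vcons Nat 1 3 (vcons Nat 0 10 (vnil Nat)))
inferred type:
  Vec Nat 3
observation: normalization takes exactly 81 steps under the normal-order strategy.


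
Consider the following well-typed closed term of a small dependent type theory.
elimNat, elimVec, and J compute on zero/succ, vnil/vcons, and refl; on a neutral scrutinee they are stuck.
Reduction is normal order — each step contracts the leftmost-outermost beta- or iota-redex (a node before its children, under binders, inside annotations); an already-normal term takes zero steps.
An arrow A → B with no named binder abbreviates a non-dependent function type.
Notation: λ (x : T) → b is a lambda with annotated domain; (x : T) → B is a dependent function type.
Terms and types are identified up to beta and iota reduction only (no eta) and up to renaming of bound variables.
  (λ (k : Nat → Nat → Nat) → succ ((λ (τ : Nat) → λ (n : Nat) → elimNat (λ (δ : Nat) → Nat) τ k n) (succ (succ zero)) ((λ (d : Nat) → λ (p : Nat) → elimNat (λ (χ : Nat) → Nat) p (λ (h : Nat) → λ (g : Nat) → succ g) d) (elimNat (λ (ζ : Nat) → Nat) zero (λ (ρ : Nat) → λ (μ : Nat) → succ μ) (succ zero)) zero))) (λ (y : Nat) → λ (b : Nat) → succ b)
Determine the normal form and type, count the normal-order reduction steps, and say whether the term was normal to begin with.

resulting normal form:
  succ (succ (succ (succ zero)))
inferred type:
  Nat
normal-order step count: 17
started in normal form: no
first contracted redex: a beta-redex


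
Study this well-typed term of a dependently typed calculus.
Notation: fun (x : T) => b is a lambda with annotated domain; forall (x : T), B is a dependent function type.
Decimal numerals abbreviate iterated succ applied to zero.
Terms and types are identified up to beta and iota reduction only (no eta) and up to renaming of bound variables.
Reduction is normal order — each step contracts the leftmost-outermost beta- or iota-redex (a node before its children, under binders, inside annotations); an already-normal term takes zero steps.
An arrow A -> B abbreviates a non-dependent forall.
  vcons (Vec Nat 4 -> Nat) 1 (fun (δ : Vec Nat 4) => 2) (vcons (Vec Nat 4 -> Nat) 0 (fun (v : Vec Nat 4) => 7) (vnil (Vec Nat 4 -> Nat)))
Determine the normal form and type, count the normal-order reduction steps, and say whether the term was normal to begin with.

normal form:
  vcons (Vec Nat 4 -> Nat) 1 (fun (δ : Vec Nat 4) => 2) (vcons (Vec Nat 4 -> Nat) 0 (fun (v : Vec Nat 4) => 7) (vnil (Vec Nat 4 -> Nat)))
type:
  Vec (Vec Nat 4 -> Nat) 2
normal-order step count: 0
started in normal form: yes


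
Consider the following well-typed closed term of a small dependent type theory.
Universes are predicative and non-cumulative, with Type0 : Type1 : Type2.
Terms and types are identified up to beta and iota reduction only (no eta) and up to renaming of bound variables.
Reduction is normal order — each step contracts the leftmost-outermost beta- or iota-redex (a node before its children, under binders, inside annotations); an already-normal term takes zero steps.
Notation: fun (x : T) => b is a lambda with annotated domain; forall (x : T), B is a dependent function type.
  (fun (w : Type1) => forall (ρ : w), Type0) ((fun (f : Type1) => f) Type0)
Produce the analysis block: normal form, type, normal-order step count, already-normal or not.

normal form:
  forall (w : Type0), Type0
type:
  Type1
steps to reach normal form (normal order): 2
started in normal form: no
first redex: a beta-redex


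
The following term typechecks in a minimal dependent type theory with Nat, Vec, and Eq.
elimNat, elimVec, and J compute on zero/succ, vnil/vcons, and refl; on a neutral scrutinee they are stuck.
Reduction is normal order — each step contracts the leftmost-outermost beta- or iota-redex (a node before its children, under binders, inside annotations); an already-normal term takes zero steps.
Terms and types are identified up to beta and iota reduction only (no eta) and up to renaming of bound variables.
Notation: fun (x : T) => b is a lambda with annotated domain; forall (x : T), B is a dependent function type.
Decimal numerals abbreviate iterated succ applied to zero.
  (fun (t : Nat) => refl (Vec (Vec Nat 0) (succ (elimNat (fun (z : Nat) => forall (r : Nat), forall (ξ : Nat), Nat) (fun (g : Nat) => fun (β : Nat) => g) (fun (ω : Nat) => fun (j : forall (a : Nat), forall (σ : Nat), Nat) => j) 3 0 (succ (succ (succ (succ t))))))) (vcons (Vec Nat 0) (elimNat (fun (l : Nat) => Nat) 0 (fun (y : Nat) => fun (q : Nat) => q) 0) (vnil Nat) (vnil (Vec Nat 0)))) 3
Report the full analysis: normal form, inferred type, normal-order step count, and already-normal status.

normal form:
  refl (Vec (Vec Nat 0) 1) (vcons (Vec Nat 0) 0 (vnil Nat) (vnil (Vec Nat 0)))
type:
  Eq (Vec (Vec Nat 0) 1) (vcons (Vec Nat 0) 0 (vnil Nat) (vnil (Vec Nat 0))) (vcons (Vec Nat 0) 0 (vnil Nat) (vnil (Vec Nat 0)))
normal-order step count: 14
already normal: no
first contracted redex: a beta-redex


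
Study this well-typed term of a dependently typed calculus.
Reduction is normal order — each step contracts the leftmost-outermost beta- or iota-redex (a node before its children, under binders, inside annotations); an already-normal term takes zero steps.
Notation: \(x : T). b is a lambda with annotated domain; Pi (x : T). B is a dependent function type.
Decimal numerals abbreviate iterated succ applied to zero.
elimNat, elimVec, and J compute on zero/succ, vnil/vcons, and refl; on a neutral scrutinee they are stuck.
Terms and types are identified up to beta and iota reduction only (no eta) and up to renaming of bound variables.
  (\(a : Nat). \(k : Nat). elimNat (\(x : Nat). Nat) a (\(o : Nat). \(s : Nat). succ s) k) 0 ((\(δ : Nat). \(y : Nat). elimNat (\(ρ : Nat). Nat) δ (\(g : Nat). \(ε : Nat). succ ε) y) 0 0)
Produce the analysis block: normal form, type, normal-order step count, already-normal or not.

normal form:
  0
the term's type:
  Nat
normal-order step count: 6
term was already normal: no
first contracted redex: a beta-redex


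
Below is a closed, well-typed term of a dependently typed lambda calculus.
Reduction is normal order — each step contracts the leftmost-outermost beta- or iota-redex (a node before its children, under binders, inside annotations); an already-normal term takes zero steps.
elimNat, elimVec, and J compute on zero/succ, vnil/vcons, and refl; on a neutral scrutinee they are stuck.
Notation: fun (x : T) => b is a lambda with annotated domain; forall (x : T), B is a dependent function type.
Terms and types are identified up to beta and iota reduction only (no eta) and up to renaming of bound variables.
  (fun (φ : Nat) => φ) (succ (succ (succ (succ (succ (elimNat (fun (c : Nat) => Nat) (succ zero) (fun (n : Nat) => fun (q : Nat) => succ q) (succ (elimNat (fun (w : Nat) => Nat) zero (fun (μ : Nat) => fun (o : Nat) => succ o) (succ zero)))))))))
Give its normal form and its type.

reduced normal form:
  succ (succ (succ (succ (succ (succ (succ (succ zero)))))))
the term's type:
  Nat
observation: normalization takes exactly 12 steps under the normal-order strategy.


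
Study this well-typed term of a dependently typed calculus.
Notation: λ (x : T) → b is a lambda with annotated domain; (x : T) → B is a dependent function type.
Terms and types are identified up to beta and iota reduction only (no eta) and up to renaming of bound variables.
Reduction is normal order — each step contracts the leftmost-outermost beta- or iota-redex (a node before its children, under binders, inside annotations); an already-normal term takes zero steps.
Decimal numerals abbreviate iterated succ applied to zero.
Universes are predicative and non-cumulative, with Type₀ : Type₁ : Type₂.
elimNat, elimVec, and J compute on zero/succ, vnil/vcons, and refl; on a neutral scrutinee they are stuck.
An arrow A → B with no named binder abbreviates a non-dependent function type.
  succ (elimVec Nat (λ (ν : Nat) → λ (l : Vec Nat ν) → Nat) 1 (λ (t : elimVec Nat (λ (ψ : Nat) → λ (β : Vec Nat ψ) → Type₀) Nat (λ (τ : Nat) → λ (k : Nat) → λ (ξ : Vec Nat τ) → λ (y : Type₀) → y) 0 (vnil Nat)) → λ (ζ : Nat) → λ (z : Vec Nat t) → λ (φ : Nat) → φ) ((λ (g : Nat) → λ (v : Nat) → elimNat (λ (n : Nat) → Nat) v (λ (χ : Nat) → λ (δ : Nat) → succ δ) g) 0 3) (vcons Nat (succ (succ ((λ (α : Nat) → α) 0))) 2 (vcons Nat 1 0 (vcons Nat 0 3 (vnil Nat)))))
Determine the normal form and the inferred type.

resulting normal form:
  2
the term's type:
  Nat
observation: the term reaches its normal form after 16 normal-order steps.


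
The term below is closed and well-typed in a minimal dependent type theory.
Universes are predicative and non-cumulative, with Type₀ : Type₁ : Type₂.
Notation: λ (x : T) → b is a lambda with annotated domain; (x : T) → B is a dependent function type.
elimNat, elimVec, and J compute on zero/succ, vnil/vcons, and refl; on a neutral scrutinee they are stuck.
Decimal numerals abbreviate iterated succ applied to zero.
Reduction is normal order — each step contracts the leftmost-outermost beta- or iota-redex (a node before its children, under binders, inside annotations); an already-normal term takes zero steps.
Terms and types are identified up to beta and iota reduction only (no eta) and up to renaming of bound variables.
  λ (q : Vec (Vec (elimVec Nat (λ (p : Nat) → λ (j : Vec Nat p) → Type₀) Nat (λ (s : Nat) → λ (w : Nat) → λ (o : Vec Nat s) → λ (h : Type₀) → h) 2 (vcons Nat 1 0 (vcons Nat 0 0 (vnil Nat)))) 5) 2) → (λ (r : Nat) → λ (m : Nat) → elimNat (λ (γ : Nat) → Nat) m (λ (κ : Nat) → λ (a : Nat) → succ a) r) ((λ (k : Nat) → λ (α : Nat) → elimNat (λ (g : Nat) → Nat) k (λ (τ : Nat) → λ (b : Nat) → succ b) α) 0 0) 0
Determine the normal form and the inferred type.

reduced normal form:
  λ (q : Vec (Vec Nat 5) 2) → 0
the term's type:
  (q : Vec (Vec Nat 5) 2) → Nat
observation: 17 normal-order steps normalize the term, beginning with an elimVec iota-redex.


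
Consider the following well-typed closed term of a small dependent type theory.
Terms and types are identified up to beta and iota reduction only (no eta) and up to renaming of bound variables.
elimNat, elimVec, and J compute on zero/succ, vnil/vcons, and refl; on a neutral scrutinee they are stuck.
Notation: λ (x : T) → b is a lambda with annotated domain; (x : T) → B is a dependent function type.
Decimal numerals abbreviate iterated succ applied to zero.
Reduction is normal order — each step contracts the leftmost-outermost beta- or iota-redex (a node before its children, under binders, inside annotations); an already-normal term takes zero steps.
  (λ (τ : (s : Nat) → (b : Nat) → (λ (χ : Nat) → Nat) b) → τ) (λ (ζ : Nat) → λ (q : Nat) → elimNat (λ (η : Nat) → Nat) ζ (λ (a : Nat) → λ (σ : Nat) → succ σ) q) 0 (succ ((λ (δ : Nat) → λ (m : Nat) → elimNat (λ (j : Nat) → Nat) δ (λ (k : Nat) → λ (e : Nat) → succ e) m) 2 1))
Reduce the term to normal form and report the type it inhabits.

reduced normal form:
  4
type:
  Nat
observation: the first redex contracted is a beta-redex; the normal form is reached in 22 normal-order steps.


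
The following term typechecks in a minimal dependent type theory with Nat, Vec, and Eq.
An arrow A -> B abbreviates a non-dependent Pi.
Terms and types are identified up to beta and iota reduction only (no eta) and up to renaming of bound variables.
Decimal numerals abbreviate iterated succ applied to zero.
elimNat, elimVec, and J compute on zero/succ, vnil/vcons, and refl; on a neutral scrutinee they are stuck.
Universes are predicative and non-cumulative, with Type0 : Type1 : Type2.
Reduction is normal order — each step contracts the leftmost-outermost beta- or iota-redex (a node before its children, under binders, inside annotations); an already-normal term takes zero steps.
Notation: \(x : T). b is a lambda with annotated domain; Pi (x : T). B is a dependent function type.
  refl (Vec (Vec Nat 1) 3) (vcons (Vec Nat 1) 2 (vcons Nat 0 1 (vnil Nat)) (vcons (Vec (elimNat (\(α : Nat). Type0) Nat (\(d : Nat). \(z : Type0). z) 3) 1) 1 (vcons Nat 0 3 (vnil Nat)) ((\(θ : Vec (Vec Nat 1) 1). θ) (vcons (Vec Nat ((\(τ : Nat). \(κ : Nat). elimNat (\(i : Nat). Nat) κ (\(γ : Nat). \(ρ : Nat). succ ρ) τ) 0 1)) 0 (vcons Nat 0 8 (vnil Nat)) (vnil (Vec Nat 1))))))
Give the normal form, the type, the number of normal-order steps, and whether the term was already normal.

resulting normal form:
  refl (Vec (Vec Nat 1) 3) (vcons (Vec Nat 1) 2 (vcons Nat 0 1 (vnil Nat)) (vcons (Vec Nat 1) 1 (vcons Nat 0 3 (vnil Nat)) (vcons (Vec Nat 1) 0 (vcons Nat 0 8 (vnil Nat)) (vnil (Vec Nat 1)))))
the term's type:
  Eq (Vec (Vec Nat 1) 3) (vcons (Vec Nat 1) 2 (vcons Nat 0 1 (vnil Nat)) (vcons (Vec Nat 1) 1 (vcons Nat 0 3 (vnil Nat)) (vcons (Vec Nat 1) 0 (vcons Nat 0 8 (vnil Nat)) (vnil (Vec Nat 1))))) (vcons (Vec Nat 1) 2 (vcons Nat 0 1 (vnil Nat)) (vcons (Vec Nat 1) 1 (vcons Nat 0 3 (vnil Nat)) (vcons (Vec Nat 1) 0 (vcons Nat 0 8 (vnil Nat)) (vnil (Vec Nat 1)))))
normal-order step count: 14
already normal: no
first contracted redex: an elimNat iota-redex


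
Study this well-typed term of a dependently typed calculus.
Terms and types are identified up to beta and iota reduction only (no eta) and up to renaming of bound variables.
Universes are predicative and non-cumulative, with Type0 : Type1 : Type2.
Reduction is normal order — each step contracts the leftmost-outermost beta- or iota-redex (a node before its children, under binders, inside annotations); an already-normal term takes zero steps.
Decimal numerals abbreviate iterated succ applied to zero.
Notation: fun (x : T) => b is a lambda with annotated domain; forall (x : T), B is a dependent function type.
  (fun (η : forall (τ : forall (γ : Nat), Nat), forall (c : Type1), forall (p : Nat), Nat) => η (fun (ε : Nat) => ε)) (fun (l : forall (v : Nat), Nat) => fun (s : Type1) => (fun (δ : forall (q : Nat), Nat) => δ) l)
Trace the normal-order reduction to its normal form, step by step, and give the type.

reduction (normal order):
  (fun (η : forall (τ : forall (γ : Nat), Nat), forall (c : Type1), forall (p : Nat), Nat) => η (fun (ε : Nat) => ε)) (fun (l : forall (v : Nat), Nat) => fun (s : Type1) => (fun (δ : forall (q : Nat), Nat) => δ) l)
  ~> (fun (η : forall (τ : Nat), Nat) => fun (γ : Type1) => (fun (c : forall (p : Nat), Nat) => c) η) (fun (ε : Nat) => ε)
  ~> fun (η : Type1) => (fun (τ : forall (γ : Nat), Nat) => τ) (fun (c : Nat) => c)
  ~> fun (η : Type1) => fun (τ : Nat) => τ
the term's type:
  forall (η : Type1), forall (τ : Nat), Nat
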